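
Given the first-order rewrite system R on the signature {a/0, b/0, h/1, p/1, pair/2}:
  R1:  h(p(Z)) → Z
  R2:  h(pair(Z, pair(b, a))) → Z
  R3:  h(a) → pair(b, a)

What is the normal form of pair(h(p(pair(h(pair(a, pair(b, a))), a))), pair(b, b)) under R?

pair(pair(a, a), pair(b, b))

1. pair(h(p(pair(h(pair(a, pair(b, a))), a))), pair(b, b))  →  pair(pair(h(pair(a, pair(b, a))), a), pair(b, b))   [R1 at 1]
2. pair(pair(h(pair(a, pair(b, a))), a), pair(b, b))  →  pair(pair(a, a), pair(b, b))   [R2 at 1.1]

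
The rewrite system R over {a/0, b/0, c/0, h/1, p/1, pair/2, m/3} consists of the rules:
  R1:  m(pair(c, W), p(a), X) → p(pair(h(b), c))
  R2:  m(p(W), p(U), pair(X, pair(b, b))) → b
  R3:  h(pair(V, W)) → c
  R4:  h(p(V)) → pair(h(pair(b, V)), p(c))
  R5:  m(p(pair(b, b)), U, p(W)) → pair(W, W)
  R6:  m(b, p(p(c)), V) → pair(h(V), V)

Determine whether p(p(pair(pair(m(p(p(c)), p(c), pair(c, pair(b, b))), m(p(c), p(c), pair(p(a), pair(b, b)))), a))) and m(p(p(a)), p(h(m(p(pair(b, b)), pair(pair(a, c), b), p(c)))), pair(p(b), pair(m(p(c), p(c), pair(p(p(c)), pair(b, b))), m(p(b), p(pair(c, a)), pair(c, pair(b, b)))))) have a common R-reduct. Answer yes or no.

no — NF(t₁) = p(p(pair(pair(b, b), a))), NF(t₂) = b

Reduce t₁ = p(p(pair(pair(m(p(p(c)), p(c), pair(c, pair(b, b))), m(p(c), p(c), pair(p(a), pair(b, b)))), a))):
1. p(p(pair(pair(m(p(p(c)), p(c), pair(c, pair(b, b))), m(p(c), p(c), pair(p(a), pair(b, b)))), a)))  →  p(p(pair(pair(b, m(p(c), p(c), pair(p(a), pair(b, b)))), a)))   [R2 at 1.1.1.1]
2. p(p(pair(pair(b, m(p(c), p(c), pair(p(a), pair(b, b)))), a)))  →  p(p(pair(pair(b, b), a)))   [R2 at 1.1.1.2]

Reduce t₂ = m(p(p(a)), p(h(m(p(pair(b, b)), pair(pair(a, c), b), p(c)))), pair(p(b), pair(m(p(c), p(c), pair(p(p(c)), pair(b, b))), m(p(b), p(pair(c, a)), pair(c, pair(b, b)))))):
1. m(p(p(a)), p(h(m(p(pair(b, b)), pair(pair(a, c), b), p(c)))), pair(p(b), pair(m(p(c), p(c), pair(p(p(c)), pair(b, b))), m(p(b), p(pair(c, a)), pair(c, pair(b, b))))))  →  m(p(p(a)), p(h(pair(c, c))), pair(p(b), pair(m(p(c), p(c), pair(p(p(c)), pair(b, b))), m(p(b), p(pair(c, a)), pair(c, pair(b, b))))))   [R5 at 2.1.1]
2. m(p(p(a)), p(h(pair(c, c))), pair(p(b), pair(m(p(c), p(c), pair(p(p(c)), pair(b, b))), m(p(b), p(pair(c, a)), pair(c, pair(b, b))))))  →  m(p(p(a)), p(c), pair(p(b), pair(m(p(c), p(c), pair(p(p(c)), pair(b, b))), m(p(b), p(pair(c, a)), pair(c, pair(b, b))))))   [R3 at 2.1]
3. m(p(p(a)), p(c), pair(p(b), pair(m(p(c), p(c), pair(p(p(c)), pair(b, b))), m(p(b), p(pair(c, a)), pair(c, pair(b, b))))))  →  m(p(p(a)), p(c), pair(p(b), pair(b, m(p(b), p(pair(c, a)), pair(c, pair(b, b))))))   [R2 at 3.2.1]
4. m(p(p(a)), p(c), pair(p(b), pair(b, m(p(b), p(pair(c, a)), pair(c, pair(b, b))))))  →  m(p(p(a)), p(c), pair(p(b), pair(b, b)))   [R2 at 3.2.2]
5. m(p(p(a)), p(c), pair(p(b), pair(b, b)))  →  b   [R2 at ε]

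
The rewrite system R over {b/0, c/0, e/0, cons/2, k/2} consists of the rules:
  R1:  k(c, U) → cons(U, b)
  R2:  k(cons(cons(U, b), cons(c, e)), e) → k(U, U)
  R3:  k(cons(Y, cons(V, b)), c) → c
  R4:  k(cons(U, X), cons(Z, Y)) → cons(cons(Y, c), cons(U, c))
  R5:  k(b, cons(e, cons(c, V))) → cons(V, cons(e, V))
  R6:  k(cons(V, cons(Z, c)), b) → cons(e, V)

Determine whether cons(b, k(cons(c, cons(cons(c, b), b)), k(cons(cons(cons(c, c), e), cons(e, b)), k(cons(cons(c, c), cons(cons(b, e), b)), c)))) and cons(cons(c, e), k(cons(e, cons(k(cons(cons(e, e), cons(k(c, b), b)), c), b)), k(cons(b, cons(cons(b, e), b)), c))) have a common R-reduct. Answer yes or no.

no — NF(t₁) = cons(b, c), NF(t₂) = cons(cons(c, e), c)

Reduce t₁ = cons(b, k(cons(c, cons(cons(c, b), b)), k(cons(cons(cons(c, c), e), cons(e, b)), k(cons(cons(c, c), cons(cons(b, e), b)), c)))):
1. cons(b, k(cons(c, cons(cons(c, b), b)), k(cons(cons(cons(c, c), e), cons(e, b)), k(cons(cons(c, c), cons(cons(b, e), b)), c))))  →  cons(b, k(cons(c, cons(cons(c, b), b)), k(cons(cons(cons(c, c), e), cons(e, b)), c)))   [R3 at 2.2.2]
2. cons(b, k(cons(c, cons(cons(c, b), b)), k(cons(cons(cons(c, c), e), cons(e, b)), c)))  →  cons(b, k(cons(c, cons(cons(c, b), b)), c))   [R3 at 2.2]
3. cons(b, k(cons(c, cons(cons(c, b), b)), c))  →  cons(b, c)   [R3 at 2]

Reduce t₂ = cons(cons(c, e), k(cons(e, cons(k(cons(cons(e, e), cons(k(c, b), b)), c), b)), k(cons(b, cons(cons(b, e), b)), c))):
1. cons(cons(c, e), k(cons(e, cons(k(cons(cons(e, e), cons(k(c, b), b)), c), b)), k(cons(b, cons(cons(b, e), b)), c)))  →  cons(cons(c, e), k(cons(e, cons(c, b)), k(cons(b, cons(cons(b, e), b)), c)))   [R3 at 2.1.2.1]
2. cons(cons(c, e), k(cons(e, cons(c, b)), k(cons(b, cons(cons(b, e), b)), c)))  →  cons(cons(c, e), k(cons(e, cons(c, b)), c))   [R3 at 2.2]
3. cons(cons(c, e), k(cons(e, cons(c, b)), c))  →  cons(cons(c, e), c)   [R3 at 2]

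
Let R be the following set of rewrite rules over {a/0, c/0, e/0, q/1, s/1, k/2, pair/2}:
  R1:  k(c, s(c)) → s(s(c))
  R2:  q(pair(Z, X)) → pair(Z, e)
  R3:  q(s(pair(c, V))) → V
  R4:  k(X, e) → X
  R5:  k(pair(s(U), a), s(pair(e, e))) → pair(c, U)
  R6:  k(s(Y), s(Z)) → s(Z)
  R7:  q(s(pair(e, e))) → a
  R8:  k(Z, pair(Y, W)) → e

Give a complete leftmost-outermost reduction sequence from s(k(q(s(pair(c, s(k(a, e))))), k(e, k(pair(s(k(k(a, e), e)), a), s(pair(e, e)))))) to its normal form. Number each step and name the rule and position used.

s(s(a))

1. s(k(q(s(pair(c, s(k(a, e))))), k(e, k(pair(s(k(k(a, e), e)), a), s(pair(e, e))))))  →  s(k(s(k(a, e)), k(e, k(pair(s(k(k(a, e), e)), a), s(pair(e, e))))))   [R3 at 1.1]
2. s(k(s(k(a, e)), k(e, k(pair(s(k(k(a, e), e)), a), s(pair(e, e))))))  →  s(k(s(a), k(e, k(pair(s(k(k(a, e), e)), a), s(pair(e, e))))))   [R4 at 1.1.1]
3. s(k(s(a), k(e, k(pair(s(k(k(a, e), e)), a), s(pair(e, e))))))  →  s(k(s(a), k(e, pair(c, k(k(a, e), e)))))   [R5 at 1.2.2]
4. s(k(s(a), k(e, pair(c, k(k(a, e), e)))))  →  s(k(s(a), e))   [R8 at 1.2]
5. s(k(s(a), e))  →  s(s(a))   [R4 at 1]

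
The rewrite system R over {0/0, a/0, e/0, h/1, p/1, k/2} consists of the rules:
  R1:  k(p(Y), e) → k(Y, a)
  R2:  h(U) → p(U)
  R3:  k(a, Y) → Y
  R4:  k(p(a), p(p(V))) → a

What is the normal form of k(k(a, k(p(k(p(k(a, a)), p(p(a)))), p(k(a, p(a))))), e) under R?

e

1. k(k(a, k(p(k(p(k(a, a)), p(p(a)))), p(k(a, p(a))))), e)  →  k(k(p(k(p(k(a, a)), p(p(a)))), p(k(a, p(a)))), e)   [R3 at 1]
2. k(k(p(k(p(k(a, a)), p(p(a)))), p(k(a, p(a)))), e)  →  k(k(p(k(p(a), p(p(a)))), p(k(a, p(a)))), e)   [R3 at 1.1.1.1.1]
3. k(k(p(k(p(a), p(p(a)))), p(k(a, p(a)))), e)  →  k(k(p(a), p(k(a, p(a)))), e)   [R4 at 1.1.1]
4. k(k(p(a), p(k(a, p(a)))), e)  →  k(k(p(a), p(p(a))), e)   [R3 at 1.2.1]
5. k(k(p(a), p(p(a))), e)  →  k(a, e)   [R4 at 1]
6. k(a, e)  →  e   [R3 at ε]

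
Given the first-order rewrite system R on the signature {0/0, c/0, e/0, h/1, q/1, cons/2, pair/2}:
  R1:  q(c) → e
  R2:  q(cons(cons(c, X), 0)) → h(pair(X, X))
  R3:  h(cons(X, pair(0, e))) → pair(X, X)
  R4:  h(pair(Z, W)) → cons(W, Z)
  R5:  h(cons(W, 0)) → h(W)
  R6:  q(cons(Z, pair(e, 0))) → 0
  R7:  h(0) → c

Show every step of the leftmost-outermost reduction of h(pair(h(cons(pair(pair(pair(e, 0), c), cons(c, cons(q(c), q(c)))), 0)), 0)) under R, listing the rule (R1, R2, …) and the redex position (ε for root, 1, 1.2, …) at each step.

1. h(pair(h(cons(pair(pair(pair(e, 0), c), cons(c, cons(q(c), q(c)))), 0)), 0))  →  cons(0, h(cons(pair(pair(pair(e, 0), c), cons(c, cons(q(c), q(c)))), 0)))   [R4 at ε]
2. cons(0, h(cons(pair(pair(pair(e, 0), c), cons(c, cons(q(c), q(c)))), 0)))  →  cons(0, h(pair(pair(pair(e, 0), c), cons(c, cons(q(c), q(c))))))   [R5 at 2]
3. cons(0, h(pair(pair(pair(e, 0), c), cons(c, cons(q(c), q(c))))))  →  cons(0, cons(cons(c, cons(q(c), q(c))), pair(pair(e, 0), c)))   [R4 at 2]
4. cons(0, cons(cons(c, cons(q(c), q(c))), pair(pair(e, 0), c)))  →  cons(0, cons(cons(c, cons(e, q(c))), pair(pair(e, 0), c)))   [R1 at 2.1.2.1]
5. cons(0, cons(cons(c, cons(e, q(c))), pair(pair(e, 0), c)))  →  cons(0, cons(cons(c, cons(e, e)), pair(pair(e, 0), c)))   [R1 at 2.1.2.2]

cons(0, cons(cons(c, cons(e, e)), pair(pair(e, 0), c)))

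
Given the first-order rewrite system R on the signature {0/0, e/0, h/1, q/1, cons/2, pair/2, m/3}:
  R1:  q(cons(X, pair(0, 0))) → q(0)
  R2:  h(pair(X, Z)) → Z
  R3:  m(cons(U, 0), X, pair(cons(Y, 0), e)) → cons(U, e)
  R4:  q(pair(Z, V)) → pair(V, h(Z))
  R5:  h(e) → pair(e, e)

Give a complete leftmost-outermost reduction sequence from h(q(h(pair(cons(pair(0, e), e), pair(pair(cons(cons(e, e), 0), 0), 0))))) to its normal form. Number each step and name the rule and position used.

0

1. h(q(h(pair(cons(pair(0, e), e), pair(pair(cons(cons(e, e), 0), 0), 0)))))  →  h(q(pair(pair(cons(cons(e, e), 0), 0), 0)))   [R2 at 1.1]
2. h(q(pair(pair(cons(cons(e, e), 0), 0), 0)))  →  h(pair(0, h(pair(cons(cons(e, e), 0), 0))))   [R4 at 1]
3. h(pair(0, h(pair(cons(cons(e, e), 0), 0))))  →  h(pair(cons(cons(e, e), 0), 0))   [R2 at ε]
4. h(pair(cons(cons(e, e), 0), 0))  →  0   [R2 at ε]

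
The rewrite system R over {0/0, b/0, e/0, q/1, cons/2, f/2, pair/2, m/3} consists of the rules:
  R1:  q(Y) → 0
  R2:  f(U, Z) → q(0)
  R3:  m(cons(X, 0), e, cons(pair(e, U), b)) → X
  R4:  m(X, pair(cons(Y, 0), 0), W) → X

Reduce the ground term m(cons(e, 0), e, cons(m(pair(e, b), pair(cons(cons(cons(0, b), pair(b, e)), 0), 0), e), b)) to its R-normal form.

e

1. m(cons(e, 0), e, cons(m(pair(e, b), pair(cons(cons(cons(0, b), pair(b, e)), 0), 0), e), b))  →  m(cons(e, 0), e, cons(pair(e, b), b))   [R4 at 3.1]
2. m(cons(e, 0), e, cons(pair(e, b), b))  →  e   [R3 at ε]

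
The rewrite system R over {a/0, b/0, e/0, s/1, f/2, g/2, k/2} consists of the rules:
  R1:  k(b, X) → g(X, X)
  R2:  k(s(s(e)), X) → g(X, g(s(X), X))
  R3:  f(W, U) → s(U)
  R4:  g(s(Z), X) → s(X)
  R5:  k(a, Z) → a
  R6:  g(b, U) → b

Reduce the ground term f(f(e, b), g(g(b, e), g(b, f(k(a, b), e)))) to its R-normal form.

s(b)

1. f(f(e, b), g(g(b, e), g(b, f(k(a, b), e))))  →  s(g(g(b, e), g(b, f(k(a, b), e))))   [R3 at ε]
2. s(g(g(b, e), g(b, f(k(a, b), e))))  →  s(g(b, g(b, f(k(a, b), e))))   [R6 at 1.1]
3. s(g(b, g(b, f(k(a, b), e))))  →  s(b)   [R6 at 1]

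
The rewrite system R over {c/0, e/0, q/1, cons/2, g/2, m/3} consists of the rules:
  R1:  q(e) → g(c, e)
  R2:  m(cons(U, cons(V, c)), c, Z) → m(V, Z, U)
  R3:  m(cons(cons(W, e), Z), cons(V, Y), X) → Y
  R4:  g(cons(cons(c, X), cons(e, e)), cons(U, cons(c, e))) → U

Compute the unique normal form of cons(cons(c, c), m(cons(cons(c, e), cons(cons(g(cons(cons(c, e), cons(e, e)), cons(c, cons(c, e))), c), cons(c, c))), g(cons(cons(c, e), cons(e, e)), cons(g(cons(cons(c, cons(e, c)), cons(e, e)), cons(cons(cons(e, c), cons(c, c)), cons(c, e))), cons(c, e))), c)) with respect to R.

cons(cons(c, c), cons(c, c))

1. cons(cons(c, c), m(cons(cons(c, e), cons(cons(g(cons(cons(c, e), cons(e, e)), cons(c, cons(c, e))), c), cons(c, c))), g(cons(cons(c, e), cons(e, e)), cons(g(cons(cons(c, cons(e, c)), cons(e, e)), cons(cons(cons(e, c), cons(c, c)), cons(c, e))), cons(c, e))), c))  →  cons(cons(c, c), m(cons(cons(c, e), cons(cons(c, c), cons(c, c))), g(cons(cons(c, e), cons(e, e)), cons(g(cons(cons(c, cons(e, c)), cons(e, e)), cons(cons(cons(e, c), cons(c, c)), cons(c, e))), cons(c, e))), c))   [R4 at 2.1.2.1.1]
2. cons(cons(c, c), m(cons(cons(c, e), cons(cons(c, c), cons(c, c))), g(cons(cons(c, e), cons(e, e)), cons(g(cons(cons(c, cons(e, c)), cons(e, e)), cons(cons(cons(e, c), cons(c, c)), cons(c, e))), cons(c, e))), c))  →  cons(cons(c, c), m(cons(cons(c, e), cons(cons(c, c), cons(c, c))), g(cons(cons(c, cons(e, c)), cons(e, e)), cons(cons(cons(e, c), cons(c, c)), cons(c, e))), c))   [R4 at 2.2]
3. cons(cons(c, c), m(cons(cons(c, e), cons(cons(c, c), cons(c, c))), g(cons(cons(c, cons(e, c)), cons(e, e)), cons(cons(cons(e, c), cons(c, c)), cons(c, e))), c))  →  cons(cons(c, c), m(cons(cons(c, e), cons(cons(c, c), cons(c, c))), cons(cons(e, c), cons(c, c)), c))   [R4 at 2.2]
4. cons(cons(c, c), m(cons(cons(c, e), cons(cons(c, c), cons(c, c))), cons(cons(e, c), cons(c, c)), c))  →  cons(cons(c, c), cons(c, c))   [R3 at 2]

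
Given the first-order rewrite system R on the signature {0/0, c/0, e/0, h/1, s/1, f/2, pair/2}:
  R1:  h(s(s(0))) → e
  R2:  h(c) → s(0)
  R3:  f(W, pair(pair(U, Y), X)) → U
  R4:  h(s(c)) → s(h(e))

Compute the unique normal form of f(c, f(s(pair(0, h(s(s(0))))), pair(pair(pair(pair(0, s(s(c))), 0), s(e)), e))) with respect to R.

0

1. f(c, f(s(pair(0, h(s(s(0))))), pair(pair(pair(pair(0, s(s(c))), 0), s(e)), e)))  →  f(c, pair(pair(0, s(s(c))), 0))   [R3 at 2]
2. f(c, pair(pair(0, s(s(c))), 0))  →  0   [R3 at ε]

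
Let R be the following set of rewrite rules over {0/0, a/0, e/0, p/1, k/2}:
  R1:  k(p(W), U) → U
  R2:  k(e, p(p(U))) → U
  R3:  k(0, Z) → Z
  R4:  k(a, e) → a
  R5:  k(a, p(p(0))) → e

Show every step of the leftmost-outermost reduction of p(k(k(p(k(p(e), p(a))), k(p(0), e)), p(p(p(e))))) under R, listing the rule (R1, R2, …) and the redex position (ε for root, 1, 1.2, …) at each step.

1. p(k(k(p(k(p(e), p(a))), k(p(0), e)), p(p(p(e)))))  →  p(k(k(p(0), e), p(p(p(e)))))   [R1 at 1.1]
2. p(k(k(p(0), e), p(p(p(e)))))  →  p(k(e, p(p(p(e)))))   [R1 at 1.1]
3. p(k(e, p(p(p(e)))))  →  p(p(e))   [R2 at 1]

p(p(e))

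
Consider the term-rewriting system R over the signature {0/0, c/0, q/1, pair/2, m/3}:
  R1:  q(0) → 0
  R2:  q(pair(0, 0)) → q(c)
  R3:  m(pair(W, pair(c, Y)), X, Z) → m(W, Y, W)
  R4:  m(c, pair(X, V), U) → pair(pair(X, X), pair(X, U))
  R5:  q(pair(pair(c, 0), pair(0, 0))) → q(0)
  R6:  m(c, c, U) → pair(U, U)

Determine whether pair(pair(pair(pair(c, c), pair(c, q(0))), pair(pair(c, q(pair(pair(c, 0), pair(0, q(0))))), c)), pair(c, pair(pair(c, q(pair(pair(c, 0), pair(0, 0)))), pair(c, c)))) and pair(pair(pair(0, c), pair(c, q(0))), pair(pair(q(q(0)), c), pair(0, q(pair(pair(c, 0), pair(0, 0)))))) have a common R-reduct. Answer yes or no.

no — NF(t₁) = pair(pair(pair(pair(c, c), pair(c, 0)), pair(pair(c, 0), c)), pair(c, pair(pair(c, 0), pair(c, c)))), NF(t₂) = pair(pair(pair(0, c), pair(c, 0)), pair(pair(0, c), pair(0, 0)))

Reduce t₁ = pair(pair(pair(pair(c, c), pair(c, q(0))), pair(pair(c, q(pair(pair(c, 0), pair(0, q(0))))), c)), pair(c, pair(pair(c, q(pair(pair(c, 0), pair(0, 0)))), pair(c, c)))):
1. pair(pair(pair(pair(c, c), pair(c, q(0))), pair(pair(c, q(pair(pair(c, 0), pair(0, q(0))))), c)), pair(c, pair(pair(c, q(pair(pair(c, 0), pair(0, 0)))), pair(c, c))))  →  pair(pair(pair(pair(c, c), pair(c, 0)), pair(pair(c, q(pair(pair(c, 0), pair(0, q(0))))), c)), pair(c, pair(pair(c, q(pair(pair(c, 0), pair(0, 0)))), pair(c, c))))   [R1 at 1.1.2.2]
2. pair(pair(pair(pair(c, c), pair(c, 0)), pair(pair(c, q(pair(pair(c, 0), pair(0, q(0))))), c)), pair(c, pair(pair(c, q(pair(pair(c, 0), pair(0, 0)))), pair(c, c))))  →  pair(pair(pair(pair(c, c), pair(c, 0)), pair(pair(c, q(pair(pair(c, 0), pair(0, 0)))), c)), pair(c, pair(pair(c, q(pair(pair(c, 0), pair(0, 0)))), pair(c, c))))   [R1 at 1.2.1.2.1.2.2]
3. pair(pair(pair(pair(c, c), pair(c, 0)), pair(pair(c, q(pair(pair(c, 0), pair(0, 0)))), c)), pair(c, pair(pair(c, q(pair(pair(c, 0), pair(0, 0)))), pair(c, c))))  →  pair(pair(pair(pair(c, c), pair(c, 0)), pair(pair(c, q(0)), c)), pair(c, pair(pair(c, q(pair(pair(c, 0), pair(0, 0)))), pair(c, c))))   [R5 at 1.2.1.2]
4. pair(pair(pair(pair(c, c), pair(c, 0)), pair(pair(c, q(0)), c)), pair(c, pair(pair(c, q(pair(pair(c, 0), pair(0, 0)))), pair(c, c))))  →  pair(pair(pair(pair(c, c), pair(c, 0)), pair(pair(c, 0), c)), pair(c, pair(pair(c, q(pair(pair(c, 0), pair(0, 0)))), pair(c, c))))   [R1 at 1.2.1.2]
5. pair(pair(pair(pair(c, c), pair(c, 0)), pair(pair(c, 0), c)), pair(c, pair(pair(c, q(pair(pair(c, 0), pair(0, 0)))), pair(c, c))))  →  pair(pair(pair(pair(c, c), pair(c, 0)), pair(pair(c, 0), c)), pair(c, pair(pair(c, q(0)), pair(c, c))))   [R5 at 2.2.1.2]
6. pair(pair(pair(pair(c, c), pair(c, 0)), pair(pair(c, 0), c)), pair(c, pair(pair(c, q(0)), pair(c, c))))  →  pair(pair(pair(pair(c, c), pair(c, 0)), pair(pair(c, 0), c)), pair(c, pair(pair(c, 0), pair(c, c))))   [R1 at 2.2.1.2]

Reduce t₂ = pair(pair(pair(0, c), pair(c, q(0))), pair(pair(q(q(0)), c), pair(0, q(pair(pair(c, 0), pair(0, 0)))))):
1. pair(pair(pair(0, c), pair(c, q(0))), pair(pair(q(q(0)), c), pair(0, q(pair(pair(c, 0), pair(0, 0))))))  →  pair(pair(pair(0, c), pair(c, 0)), pair(pair(q(q(0)), c), pair(0, q(pair(pair(c, 0), pair(0, 0))))))   [R1 at 1.2.2]
2. pair(pair(pair(0, c), pair(c, 0)), pair(pair(q(q(0)), c), pair(0, q(pair(pair(c, 0), pair(0, 0))))))  →  pair(pair(pair(0, c), pair(c, 0)), pair(pair(q(0), c), pair(0, q(pair(pair(c, 0), pair(0, 0))))))   [R1 at 2.1.1.1]
3. pair(pair(pair(0, c), pair(c, 0)), pair(pair(q(0), c), pair(0, q(pair(pair(c, 0), pair(0, 0))))))  →  pair(pair(pair(0, c), pair(c, 0)), pair(pair(0, c), pair(0, q(pair(pair(c, 0), pair(0, 0))))))   [R1 at 2.1.1]
4. pair(pair(pair(0, c), pair(c, 0)), pair(pair(0, c), pair(0, q(pair(pair(c, 0), pair(0, 0))))))  →  pair(pair(pair(0, c), pair(c, 0)), pair(pair(0, c), pair(0, q(0))))   [R5 at 2.2.2]
5. pair(pair(pair(0, c), pair(c, 0)), pair(pair(0, c), pair(0, q(0))))  →  pair(pair(pair(0, c), pair(c, 0)), pair(pair(0, c), pair(0, 0)))   [R1 at 2.2.2]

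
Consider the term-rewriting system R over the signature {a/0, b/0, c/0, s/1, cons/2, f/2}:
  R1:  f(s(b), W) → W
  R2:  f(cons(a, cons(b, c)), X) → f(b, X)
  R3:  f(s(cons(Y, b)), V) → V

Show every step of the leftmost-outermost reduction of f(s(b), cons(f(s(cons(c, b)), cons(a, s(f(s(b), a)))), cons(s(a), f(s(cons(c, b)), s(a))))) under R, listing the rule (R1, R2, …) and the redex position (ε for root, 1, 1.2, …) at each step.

cons(cons(a, s(a)), cons(s(a), s(a)))

1. f(s(b), cons(f(s(cons(c, b)), cons(a, s(f(s(b), a)))), cons(s(a), f(s(cons(c, b)), s(a)))))  →  cons(f(s(cons(c, b)), cons(a, s(f(s(b), a)))), cons(s(a), f(s(cons(c, b)), s(a))))   [R1 at ε]
2. cons(f(s(cons(c, b)), cons(a, s(f(s(b), a)))), cons(s(a), f(s(cons(c, b)), s(a))))  →  cons(cons(a, s(f(s(b), a))), cons(s(a), f(s(cons(c, b)), s(a))))   [R3 at 1]
3. cons(cons(a, s(f(s(b), a))), cons(s(a), f(s(cons(c, b)), s(a))))  →  cons(cons(a, s(a)), cons(s(a), f(s(cons(c, b)), s(a))))   [R1 at 1.2.1]
4. cons(cons(a, s(a)), cons(s(a), f(s(cons(c, b)), s(a))))  →  cons(cons(a, s(a)), cons(s(a), s(a)))   [R3 at 2.2]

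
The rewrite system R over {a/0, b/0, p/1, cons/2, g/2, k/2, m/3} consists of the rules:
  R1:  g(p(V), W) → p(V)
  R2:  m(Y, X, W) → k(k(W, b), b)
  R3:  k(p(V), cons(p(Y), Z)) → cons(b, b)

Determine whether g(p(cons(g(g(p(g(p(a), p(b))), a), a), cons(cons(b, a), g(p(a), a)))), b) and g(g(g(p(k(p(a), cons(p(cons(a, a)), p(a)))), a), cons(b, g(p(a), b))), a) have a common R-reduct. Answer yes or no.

Reduce t₁ = g(p(cons(g(g(p(g(p(a), p(b))), a), a), cons(cons(b, a), g(p(a), a)))), b):
1. g(p(cons(g(g(p(g(p(a), p(b))), a), a), cons(cons(b, a), g(p(a), a)))), b)  →  p(cons(g(g(p(g(p(a), p(b))), a), a), cons(cons(b, a), g(p(a), a))))   [R1 at ε]
2. p(cons(g(g(p(g(p(a), p(b))), a), a), cons(cons(b, a), g(p(a), a))))  →  p(cons(g(p(g(p(a), p(b))), a), cons(cons(b, a), g(p(a), a))))   [R1 at 1.1.1]
3. p(cons(g(p(g(p(a), p(b))), a), cons(cons(b, a), g(p(a), a))))  →  p(cons(p(g(p(a), p(b))), cons(cons(b, a), g(p(a), a))))   [R1 at 1.1]
4. p(cons(p(g(p(a), p(b))), cons(cons(b, a), g(p(a), a))))  →  p(cons(p(p(a)), cons(cons(b, a), g(p(a), a))))   [R1 at 1.1.1]
5. p(cons(p(p(a)), cons(cons(b, a), g(p(a), a))))  →  p(cons(p(p(a)), cons(cons(b, a), p(a))))   [R1 at 1.2.2]

Reduce t₂ = g(g(g(p(k(p(a), cons(p(cons(a, a)), p(a)))), a), cons(b, g(p(a), b))), a):
1. g(g(g(p(k(p(a), cons(p(cons(a, a)), p(a)))), a), cons(b, g(p(a), b))), a)  →  g(g(p(k(p(a), cons(p(cons(a, a)), p(a)))), cons(b, g(p(a), b))), a)   [R1 at 1.1]
2. g(g(p(k(p(a), cons(p(cons(a, a)), p(a)))), cons(b, g(p(a), b))), a)  →  g(p(k(p(a), cons(p(cons(a, a)), p(a)))), a)   [R1 at 1]
3. g(p(k(p(a), cons(p(cons(a, a)), p(a)))), a)  →  p(k(p(a), cons(p(cons(a, a)), p(a))))   [R1 at ε]
4. p(k(p(a), cons(p(cons(a, a)), p(a))))  →  p(cons(b, b))   [R3 at 1]

no — NF(t₁) = p(cons(p(p(a)), cons(cons(b, a), p(a)))), NF(t₂) = p(cons(b, b))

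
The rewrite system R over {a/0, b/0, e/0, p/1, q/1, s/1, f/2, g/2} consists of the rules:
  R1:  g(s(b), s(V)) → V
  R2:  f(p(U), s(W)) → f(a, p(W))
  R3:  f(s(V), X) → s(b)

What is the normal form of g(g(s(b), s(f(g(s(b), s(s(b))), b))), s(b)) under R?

b

1. g(g(s(b), s(f(g(s(b), s(s(b))), b))), s(b))  →  g(f(g(s(b), s(s(b))), b), s(b))   [R1 at 1]
2. g(f(g(s(b), s(s(b))), b), s(b))  →  g(f(s(b), b), s(b))   [R1 at 1.1]
3. g(f(s(b), b), s(b))  →  g(s(b), s(b))   [R3 at 1]
4. g(s(b), s(b))  →  b   [R1 at ε]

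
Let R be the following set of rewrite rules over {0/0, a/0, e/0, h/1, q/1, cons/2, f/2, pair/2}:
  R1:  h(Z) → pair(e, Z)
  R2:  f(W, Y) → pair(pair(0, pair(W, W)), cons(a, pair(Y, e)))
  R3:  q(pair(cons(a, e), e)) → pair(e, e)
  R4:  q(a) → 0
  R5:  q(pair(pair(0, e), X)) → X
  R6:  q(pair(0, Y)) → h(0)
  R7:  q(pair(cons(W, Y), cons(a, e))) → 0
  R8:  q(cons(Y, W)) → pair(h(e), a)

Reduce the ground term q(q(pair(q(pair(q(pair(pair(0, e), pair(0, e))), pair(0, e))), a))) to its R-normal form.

1. q(q(pair(q(pair(q(pair(pair(0, e), pair(0, e))), pair(0, e))), a)))  →  q(q(pair(q(pair(pair(0, e), pair(0, e))), a)))   [R5 at 1.1.1.1.1]
2. q(q(pair(q(pair(pair(0, e), pair(0, e))), a)))  →  q(q(pair(pair(0, e), a)))   [R5 at 1.1.1]
3. q(q(pair(pair(0, e), a)))  →  q(a)   [R5 at 1]
4. q(a)  →  0   [R4 at ε]

0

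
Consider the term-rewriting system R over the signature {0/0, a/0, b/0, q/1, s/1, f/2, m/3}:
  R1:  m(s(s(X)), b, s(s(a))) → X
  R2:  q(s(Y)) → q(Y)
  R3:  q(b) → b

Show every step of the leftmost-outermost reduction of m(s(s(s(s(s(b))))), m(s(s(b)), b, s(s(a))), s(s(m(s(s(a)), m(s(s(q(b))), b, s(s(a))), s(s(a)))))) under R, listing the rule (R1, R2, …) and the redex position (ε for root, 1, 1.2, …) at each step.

s(s(s(b)))

1. m(s(s(s(s(s(b))))), m(s(s(b)), b, s(s(a))), s(s(m(s(s(a)), m(s(s(q(b))), b, s(s(a))), s(s(a))))))  →  m(s(s(s(s(s(b))))), b, s(s(m(s(s(a)), m(s(s(q(b))), b, s(s(a))), s(s(a))))))   [R1 at 2]
2. m(s(s(s(s(s(b))))), b, s(s(m(s(s(a)), m(s(s(q(b))), b, s(s(a))), s(s(a))))))  →  m(s(s(s(s(s(b))))), b, s(s(m(s(s(a)), q(b), s(s(a))))))   [R1 at 3.1.1.2]
3. m(s(s(s(s(s(b))))), b, s(s(m(s(s(a)), q(b), s(s(a))))))  →  m(s(s(s(s(s(b))))), b, s(s(m(s(s(a)), b, s(s(a))))))   [R3 at 3.1.1.2]
4. m(s(s(s(s(s(b))))), b, s(s(m(s(s(a)), b, s(s(a))))))  →  m(s(s(s(s(s(b))))), b, s(s(a)))   [R1 at 3.1.1]
5. m(s(s(s(s(s(b))))), b, s(s(a)))  →  s(s(s(b)))   [R1 at ε]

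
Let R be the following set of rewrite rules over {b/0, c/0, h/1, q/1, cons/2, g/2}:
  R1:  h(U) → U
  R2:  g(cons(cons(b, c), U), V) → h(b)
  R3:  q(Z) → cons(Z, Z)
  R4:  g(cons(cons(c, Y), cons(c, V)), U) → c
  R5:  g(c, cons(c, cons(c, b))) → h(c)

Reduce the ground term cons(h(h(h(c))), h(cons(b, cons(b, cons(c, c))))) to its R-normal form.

cons(c, cons(b, cons(b, cons(c, c))))

1. cons(h(h(h(c))), h(cons(b, cons(b, cons(c, c)))))  →  cons(h(h(c)), h(cons(b, cons(b, cons(c, c)))))   [R1 at 1]
2. cons(h(h(c)), h(cons(b, cons(b, cons(c, c)))))  →  cons(h(c), h(cons(b, cons(b, cons(c, c)))))   [R1 at 1]
3. cons(h(c), h(cons(b, cons(b, cons(c, c)))))  →  cons(c, h(cons(b, cons(b, cons(c, c)))))   [R1 at 1]
4. cons(c, h(cons(b, cons(b, cons(c, c)))))  →  cons(c, cons(b, cons(b, cons(c, c))))   [R1 at 2]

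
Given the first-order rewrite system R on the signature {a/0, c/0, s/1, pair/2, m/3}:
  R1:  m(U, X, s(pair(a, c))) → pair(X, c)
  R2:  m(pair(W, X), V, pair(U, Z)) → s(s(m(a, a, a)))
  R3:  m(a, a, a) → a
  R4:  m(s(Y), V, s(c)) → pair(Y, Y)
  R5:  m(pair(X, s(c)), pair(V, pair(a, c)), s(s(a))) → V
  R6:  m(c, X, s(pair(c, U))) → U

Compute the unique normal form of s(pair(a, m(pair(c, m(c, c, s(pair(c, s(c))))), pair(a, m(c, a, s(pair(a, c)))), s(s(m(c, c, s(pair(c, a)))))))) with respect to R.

s(pair(a, a))

1. s(pair(a, m(pair(c, m(c, c, s(pair(c, s(c))))), pair(a, m(c, a, s(pair(a, c)))), s(s(m(c, c, s(pair(c, a))))))))  →  s(pair(a, m(pair(c, s(c)), pair(a, m(c, a, s(pair(a, c)))), s(s(m(c, c, s(pair(c, a))))))))   [R6 at 1.2.1.2]
2. s(pair(a, m(pair(c, s(c)), pair(a, m(c, a, s(pair(a, c)))), s(s(m(c, c, s(pair(c, a))))))))  →  s(pair(a, m(pair(c, s(c)), pair(a, pair(a, c)), s(s(m(c, c, s(pair(c, a))))))))   [R1 at 1.2.2.2]
3. s(pair(a, m(pair(c, s(c)), pair(a, pair(a, c)), s(s(m(c, c, s(pair(c, a))))))))  →  s(pair(a, m(pair(c, s(c)), pair(a, pair(a, c)), s(s(a)))))   [R6 at 1.2.3.1.1]
4. s(pair(a, m(pair(c, s(c)), pair(a, pair(a, c)), s(s(a)))))  →  s(pair(a, a))   [R5 at 1.2]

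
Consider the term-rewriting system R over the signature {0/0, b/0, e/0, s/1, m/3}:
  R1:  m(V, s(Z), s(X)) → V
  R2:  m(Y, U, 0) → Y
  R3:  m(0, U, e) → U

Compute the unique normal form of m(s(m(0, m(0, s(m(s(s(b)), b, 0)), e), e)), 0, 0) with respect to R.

s(s(s(s(b))))

1. m(s(m(0, m(0, s(m(s(s(b)), b, 0)), e), e)), 0, 0)  →  s(m(0, m(0, s(m(s(s(b)), b, 0)), e), e))   [R2 at ε]
2. s(m(0, m(0, s(m(s(s(b)), b, 0)), e), e))  →  s(m(0, s(m(s(s(b)), b, 0)), e))   [R3 at 1]
3. s(m(0, s(m(s(s(b)), b, 0)), e))  →  s(s(m(s(s(b)), b, 0)))   [R3 at 1]
4. s(s(m(s(s(b)), b, 0)))  →  s(s(s(s(b))))   [R2 at 1.1]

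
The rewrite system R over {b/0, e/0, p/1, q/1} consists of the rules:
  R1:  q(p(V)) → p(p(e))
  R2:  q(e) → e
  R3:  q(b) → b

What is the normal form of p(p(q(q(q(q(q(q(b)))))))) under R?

p(p(b))

1. p(p(q(q(q(q(q(q(b))))))))  →  p(p(q(q(q(q(q(b)))))))   [R3 at 1.1.1.1.1.1.1]
2. p(p(q(q(q(q(q(b)))))))  →  p(p(q(q(q(q(b))))))   [R3 at 1.1.1.1.1.1]
3. p(p(q(q(q(q(b))))))  →  p(p(q(q(q(b)))))   [R3 at 1.1.1.1.1]
4. p(p(q(q(q(b)))))  →  p(p(q(q(b))))   [R3 at 1.1.1.1]
5. p(p(q(q(b))))  →  p(p(q(b)))   [R3 at 1.1.1]
6. p(p(q(b)))  →  p(p(b))   [R3 at 1.1]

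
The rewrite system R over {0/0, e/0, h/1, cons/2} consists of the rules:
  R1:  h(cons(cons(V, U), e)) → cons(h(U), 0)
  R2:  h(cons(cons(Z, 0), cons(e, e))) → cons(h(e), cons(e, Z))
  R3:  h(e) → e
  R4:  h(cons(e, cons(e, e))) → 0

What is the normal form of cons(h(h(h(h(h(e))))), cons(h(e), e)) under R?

cons(e, cons(e, e))

1. cons(h(h(h(h(h(e))))), cons(h(e), e))  →  cons(h(h(h(h(e)))), cons(h(e), e))   [R3 at 1.1.1.1.1]
2. cons(h(h(h(h(e)))), cons(h(e), e))  →  cons(h(h(h(e))), cons(h(e), e))   [R3 at 1.1.1.1]
3. cons(h(h(h(e))), cons(h(e), e))  →  cons(h(h(e)), cons(h(e), e))   [R3 at 1.1.1]
4. cons(h(h(e)), cons(h(e), e))  →  cons(h(e), cons(h(e), e))   [R3 at 1.1]
5. cons(h(e), cons(h(e), e))  →  cons(e, cons(h(e), e))   [R3 at 1]
6. cons(e, cons(h(e), e))  →  cons(e, cons(e, e))   [R3 at 2.1]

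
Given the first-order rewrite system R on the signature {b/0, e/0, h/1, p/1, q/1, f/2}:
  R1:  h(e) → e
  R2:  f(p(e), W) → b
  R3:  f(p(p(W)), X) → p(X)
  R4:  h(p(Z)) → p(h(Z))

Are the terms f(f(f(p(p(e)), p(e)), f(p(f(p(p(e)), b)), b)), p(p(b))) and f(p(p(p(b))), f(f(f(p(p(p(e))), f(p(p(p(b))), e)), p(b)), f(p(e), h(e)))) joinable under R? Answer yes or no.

Reduce t₁ = f(f(f(p(p(e)), p(e)), f(p(f(p(p(e)), b)), b)), p(p(b))):
1. f(f(f(p(p(e)), p(e)), f(p(f(p(p(e)), b)), b)), p(p(b)))  →  f(f(p(p(e)), f(p(f(p(p(e)), b)), b)), p(p(b)))   [R3 at 1.1]
2. f(f(p(p(e)), f(p(f(p(p(e)), b)), b)), p(p(b)))  →  f(p(f(p(f(p(p(e)), b)), b)), p(p(b)))   [R3 at 1]
3. f(p(f(p(f(p(p(e)), b)), b)), p(p(b)))  →  f(p(f(p(p(b)), b)), p(p(b)))   [R3 at 1.1.1.1]
4. f(p(f(p(p(b)), b)), p(p(b)))  →  f(p(p(b)), p(p(b)))   [R3 at 1.1]
5. f(p(p(b)), p(p(b)))  →  p(p(p(b)))   [R3 at ε]

Reduce t₂ = f(p(p(p(b))), f(f(f(p(p(p(e))), f(p(p(p(b))), e)), p(b)), f(p(e), h(e)))):
1. f(p(p(p(b))), f(f(f(p(p(p(e))), f(p(p(p(b))), e)), p(b)), f(p(e), h(e))))  →  p(f(f(f(p(p(p(e))), f(p(p(p(b))), e)), p(b)), f(p(e), h(e))))   [R3 at ε]
2. p(f(f(f(p(p(p(e))), f(p(p(p(b))), e)), p(b)), f(p(e), h(e))))  →  p(f(f(p(f(p(p(p(b))), e)), p(b)), f(p(e), h(e))))   [R3 at 1.1.1]
3. p(f(f(p(f(p(p(p(b))), e)), p(b)), f(p(e), h(e))))  →  p(f(f(p(p(e)), p(b)), f(p(e), h(e))))   [R3 at 1.1.1.1]
4. p(f(f(p(p(e)), p(b)), f(p(e), h(e))))  →  p(f(p(p(b)), f(p(e), h(e))))   [R3 at 1.1]
5. p(f(p(p(b)), f(p(e), h(e))))  →  p(p(f(p(e), h(e))))   [R3 at 1]
6. p(p(f(p(e), h(e))))  →  p(p(b))   [R2 at 1.1]

no — NF(t₁) = p(p(p(b))), NF(t₂) = p(p(b))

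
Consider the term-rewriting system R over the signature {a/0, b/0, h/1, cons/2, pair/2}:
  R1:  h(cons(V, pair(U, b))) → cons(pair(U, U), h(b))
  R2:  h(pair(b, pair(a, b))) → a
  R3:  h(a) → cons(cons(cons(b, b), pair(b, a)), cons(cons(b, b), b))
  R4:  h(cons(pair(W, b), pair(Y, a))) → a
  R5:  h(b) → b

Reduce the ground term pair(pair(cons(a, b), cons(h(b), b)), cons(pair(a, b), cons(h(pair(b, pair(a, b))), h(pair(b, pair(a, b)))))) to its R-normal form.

1. pair(pair(cons(a, b), cons(h(b), b)), cons(pair(a, b), cons(h(pair(b, pair(a, b))), h(pair(b, pair(a, b))))))  →  pair(pair(cons(a, b), cons(b, b)), cons(pair(a, b), cons(h(pair(b, pair(a, b))), h(pair(b, pair(a, b))))))   [R5 at 1.2.1]
2. pair(pair(cons(a, b), cons(b, b)), cons(pair(a, b), cons(h(pair(b, pair(a, b))), h(pair(b, pair(a, b))))))  →  pair(pair(cons(a, b), cons(b, b)), cons(pair(a, b), cons(a, h(pair(b, pair(a, b))))))   [R2 at 2.2.1]
3. pair(pair(cons(a, b), cons(b, b)), cons(pair(a, b), cons(a, h(pair(b, pair(a, b))))))  →  pair(pair(cons(a, b), cons(b, b)), cons(pair(a, b), cons(a, a)))   [R2 at 2.2.2]

pair(pair(cons(a, b), cons(b, b)), cons(pair(a, b), cons(a, a)))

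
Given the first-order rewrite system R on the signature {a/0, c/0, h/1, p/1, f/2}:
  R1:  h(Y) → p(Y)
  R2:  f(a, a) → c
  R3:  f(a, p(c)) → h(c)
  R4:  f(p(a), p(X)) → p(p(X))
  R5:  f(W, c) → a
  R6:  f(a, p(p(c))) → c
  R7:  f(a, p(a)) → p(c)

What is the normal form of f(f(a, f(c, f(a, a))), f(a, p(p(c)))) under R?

1. f(f(a, f(c, f(a, a))), f(a, p(p(c))))  →  f(f(a, f(c, c)), f(a, p(p(c))))   [R2 at 1.2.2]
2. f(f(a, f(c, c)), f(a, p(p(c))))  →  f(f(a, a), f(a, p(p(c))))   [R5 at 1.2]
3. f(f(a, a), f(a, p(p(c))))  →  f(c, f(a, p(p(c))))   [R2 at 1]
4. f(c, f(a, p(p(c))))  →  f(c, c)   [R6 at 2]
5. f(c, c)  →  a   [R5 at ε]

a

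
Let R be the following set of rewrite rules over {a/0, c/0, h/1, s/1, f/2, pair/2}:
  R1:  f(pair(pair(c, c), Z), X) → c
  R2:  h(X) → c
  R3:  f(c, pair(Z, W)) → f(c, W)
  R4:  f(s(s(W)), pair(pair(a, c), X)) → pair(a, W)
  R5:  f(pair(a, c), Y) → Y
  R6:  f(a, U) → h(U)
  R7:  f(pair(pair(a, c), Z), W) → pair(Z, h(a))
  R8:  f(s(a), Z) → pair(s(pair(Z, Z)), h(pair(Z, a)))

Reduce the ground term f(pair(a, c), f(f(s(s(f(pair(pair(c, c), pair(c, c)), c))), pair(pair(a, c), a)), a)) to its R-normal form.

a

1. f(pair(a, c), f(f(s(s(f(pair(pair(c, c), pair(c, c)), c))), pair(pair(a, c), a)), a))  →  f(f(s(s(f(pair(pair(c, c), pair(c, c)), c))), pair(pair(a, c), a)), a)   [R5 at ε]
2. f(f(s(s(f(pair(pair(c, c), pair(c, c)), c))), pair(pair(a, c), a)), a)  →  f(pair(a, f(pair(pair(c, c), pair(c, c)), c)), a)   [R4 at 1]
3. f(pair(a, f(pair(pair(c, c), pair(c, c)), c)), a)  →  f(pair(a, c), a)   [R1 at 1.2]
4. f(pair(a, c), a)  →  a   [R5 at ε]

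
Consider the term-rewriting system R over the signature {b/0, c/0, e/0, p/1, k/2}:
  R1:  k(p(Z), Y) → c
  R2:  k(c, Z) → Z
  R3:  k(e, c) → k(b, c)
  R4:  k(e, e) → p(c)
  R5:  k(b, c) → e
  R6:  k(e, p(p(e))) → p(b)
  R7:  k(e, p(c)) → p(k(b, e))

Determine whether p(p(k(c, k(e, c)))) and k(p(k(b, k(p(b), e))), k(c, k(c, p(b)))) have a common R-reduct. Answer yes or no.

no — NF(t₁) = p(p(e)), NF(t₂) = c

Reduce t₁ = p(p(k(c, k(e, c)))):
1. p(p(k(c, k(e, c))))  →  p(p(k(e, c)))   [R2 at 1.1]
2. p(p(k(e, c)))  →  p(p(k(b, c)))   [R3 at 1.1]
3. p(p(k(b, c)))  →  p(p(e))   [R5 at 1.1]

Reduce t₂ = k(p(k(b, k(p(b), e))), k(c, k(c, p(b)))):
1. k(p(k(b, k(p(b), e))), k(c, k(c, p(b))))  →  c   [R1 at ε]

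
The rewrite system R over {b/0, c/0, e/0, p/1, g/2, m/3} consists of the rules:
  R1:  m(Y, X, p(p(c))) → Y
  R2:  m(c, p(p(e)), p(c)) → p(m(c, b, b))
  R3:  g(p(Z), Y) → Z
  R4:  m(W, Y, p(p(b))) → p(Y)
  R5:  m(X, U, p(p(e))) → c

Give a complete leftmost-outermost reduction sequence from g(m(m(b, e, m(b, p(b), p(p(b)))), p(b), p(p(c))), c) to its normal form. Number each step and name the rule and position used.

1. g(m(m(b, e, m(b, p(b), p(p(b)))), p(b), p(p(c))), c)  →  g(m(b, e, m(b, p(b), p(p(b)))), c)   [R1 at 1]
2. g(m(b, e, m(b, p(b), p(p(b)))), c)  →  g(m(b, e, p(p(b))), c)   [R4 at 1.3]
3. g(m(b, e, p(p(b))), c)  →  g(p(e), c)   [R4 at 1]
4. g(p(e), c)  →  e   [R3 at ε]

e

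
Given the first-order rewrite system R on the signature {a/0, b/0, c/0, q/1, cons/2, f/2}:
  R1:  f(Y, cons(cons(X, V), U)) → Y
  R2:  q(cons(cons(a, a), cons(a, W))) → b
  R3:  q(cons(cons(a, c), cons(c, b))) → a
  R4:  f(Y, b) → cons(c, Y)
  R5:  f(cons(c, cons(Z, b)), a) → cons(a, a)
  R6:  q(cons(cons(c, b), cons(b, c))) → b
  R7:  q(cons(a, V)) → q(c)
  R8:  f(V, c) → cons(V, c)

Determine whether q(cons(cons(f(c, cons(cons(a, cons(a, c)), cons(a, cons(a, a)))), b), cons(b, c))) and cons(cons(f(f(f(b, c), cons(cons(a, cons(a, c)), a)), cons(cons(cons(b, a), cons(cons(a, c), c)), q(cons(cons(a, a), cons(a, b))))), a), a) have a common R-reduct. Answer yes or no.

Reduce t₁ = q(cons(cons(f(c, cons(cons(a, cons(a, c)), cons(a, cons(a, a)))), b), cons(b, c))):
1. q(cons(cons(f(c, cons(cons(a, cons(a, c)), cons(a, cons(a, a)))), b), cons(b, c)))  →  q(cons(cons(c, b), cons(b, c)))   [R1 at 1.1.1]
2. q(cons(cons(c, b), cons(b, c)))  →  b   [R6 at ε]

Reduce t₂ = cons(cons(f(f(f(b, c), cons(cons(a, cons(a, c)), a)), cons(cons(cons(b, a), cons(cons(a, c), c)), q(cons(cons(a, a), cons(a, b))))), a), a):
1. cons(cons(f(f(f(b, c), cons(cons(a, cons(a, c)), a)), cons(cons(cons(b, a), cons(cons(a, c), c)), q(cons(cons(a, a), cons(a, b))))), a), a)  →  cons(cons(f(f(b, c), cons(cons(a, cons(a, c)), a)), a), a)   [R1 at 1.1]
2. cons(cons(f(f(b, c), cons(cons(a, cons(a, c)), a)), a), a)  →  cons(cons(f(b, c), a), a)   [R1 at 1.1]
3. cons(cons(f(b, c), a), a)  →  cons(cons(cons(b, c), a), a)   [R8 at 1.1]

no — NF(t₁) = b, NF(t₂) = cons(cons(cons(b, c), a), a)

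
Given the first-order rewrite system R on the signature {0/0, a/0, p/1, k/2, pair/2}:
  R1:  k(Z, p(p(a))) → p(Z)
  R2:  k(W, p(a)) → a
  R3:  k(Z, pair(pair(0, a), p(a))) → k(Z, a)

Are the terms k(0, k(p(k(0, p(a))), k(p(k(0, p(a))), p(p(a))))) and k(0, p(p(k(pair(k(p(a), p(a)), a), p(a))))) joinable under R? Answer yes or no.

Reduce t₁ = k(0, k(p(k(0, p(a))), k(p(k(0, p(a))), p(p(a))))):
1. k(0, k(p(k(0, p(a))), k(p(k(0, p(a))), p(p(a)))))  →  k(0, k(p(a), k(p(k(0, p(a))), p(p(a)))))   [R2 at 2.1.1]
2. k(0, k(p(a), k(p(k(0, p(a))), p(p(a)))))  →  k(0, k(p(a), p(p(k(0, p(a))))))   [R1 at 2.2]
3. k(0, k(p(a), p(p(k(0, p(a))))))  →  k(0, k(p(a), p(p(a))))   [R2 at 2.2.1.1]
4. k(0, k(p(a), p(p(a))))  →  k(0, p(p(a)))   [R1 at 2]
5. k(0, p(p(a)))  →  p(0)   [R1 at ε]

Reduce t₂ = k(0, p(p(k(pair(k(p(a), p(a)), a), p(a))))):
1. k(0, p(p(k(pair(k(p(a), p(a)), a), p(a)))))  →  k(0, p(p(a)))   [R2 at 2.1.1]
2. k(0, p(p(a)))  →  p(0)   [R1 at ε]

yes — NF(t₁) = p(0), NF(t₂) = p(0)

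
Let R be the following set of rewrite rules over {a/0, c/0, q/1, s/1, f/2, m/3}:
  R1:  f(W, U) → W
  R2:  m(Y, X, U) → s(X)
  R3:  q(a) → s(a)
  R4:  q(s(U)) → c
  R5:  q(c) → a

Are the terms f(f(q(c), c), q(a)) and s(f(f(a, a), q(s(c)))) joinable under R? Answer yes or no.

Reduce t₁ = f(f(q(c), c), q(a)):
1. f(f(q(c), c), q(a))  →  f(q(c), c)   [R1 at ε]
2. f(q(c), c)  →  q(c)   [R1 at ε]
3. q(c)  →  a   [R5 at ε]

Reduce t₂ = s(f(f(a, a), q(s(c)))):
1. s(f(f(a, a), q(s(c))))  →  s(f(a, a))   [R1 at 1]
2. s(f(a, a))  →  s(a)   [R1 at 1]

no — NF(t₁) = a, NF(t₂) = s(a)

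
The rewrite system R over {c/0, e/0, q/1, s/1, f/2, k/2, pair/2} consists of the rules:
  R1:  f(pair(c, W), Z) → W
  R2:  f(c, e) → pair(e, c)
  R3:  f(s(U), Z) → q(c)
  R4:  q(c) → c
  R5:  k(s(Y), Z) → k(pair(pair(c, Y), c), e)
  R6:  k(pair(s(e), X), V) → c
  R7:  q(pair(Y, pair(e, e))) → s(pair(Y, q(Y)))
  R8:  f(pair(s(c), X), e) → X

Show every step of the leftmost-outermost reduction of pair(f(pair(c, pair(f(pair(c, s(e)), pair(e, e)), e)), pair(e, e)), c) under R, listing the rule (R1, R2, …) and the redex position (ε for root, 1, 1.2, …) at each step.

1. pair(f(pair(c, pair(f(pair(c, s(e)), pair(e, e)), e)), pair(e, e)), c)  →  pair(pair(f(pair(c, s(e)), pair(e, e)), e), c)   [R1 at 1]
2. pair(pair(f(pair(c, s(e)), pair(e, e)), e), c)  →  pair(pair(s(e), e), c)   [R1 at 1.1]

pair(pair(s(e), e), c)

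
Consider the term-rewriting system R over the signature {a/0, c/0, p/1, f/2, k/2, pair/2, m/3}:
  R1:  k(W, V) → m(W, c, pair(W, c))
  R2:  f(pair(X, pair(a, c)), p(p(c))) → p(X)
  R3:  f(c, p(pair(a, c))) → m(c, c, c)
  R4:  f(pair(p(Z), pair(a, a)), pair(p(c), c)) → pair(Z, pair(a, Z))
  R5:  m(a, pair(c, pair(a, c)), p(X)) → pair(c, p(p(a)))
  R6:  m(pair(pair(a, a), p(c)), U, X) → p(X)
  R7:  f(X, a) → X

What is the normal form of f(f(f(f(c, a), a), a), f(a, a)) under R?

c

1. f(f(f(f(c, a), a), a), f(a, a))  →  f(f(f(c, a), a), f(a, a))   [R7 at 1]
2. f(f(f(c, a), a), f(a, a))  →  f(f(c, a), f(a, a))   [R7 at 1]
3. f(f(c, a), f(a, a))  →  f(c, f(a, a))   [R7 at 1]
4. f(c, f(a, a))  →  f(c, a)   [R7 at 2]
5. f(c, a)  →  c   [R7 at ε]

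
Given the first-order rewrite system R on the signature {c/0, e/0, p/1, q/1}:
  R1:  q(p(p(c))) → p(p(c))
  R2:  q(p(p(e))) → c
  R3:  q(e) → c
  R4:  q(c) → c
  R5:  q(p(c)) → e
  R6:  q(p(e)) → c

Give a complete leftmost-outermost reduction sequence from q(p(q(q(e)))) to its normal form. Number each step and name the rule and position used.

e

1. q(p(q(q(e))))  →  q(p(q(c)))   [R3 at 1.1.1]
2. q(p(q(c)))  →  q(p(c))   [R4 at 1.1]
3. q(p(c))  →  e   [R5 at ε]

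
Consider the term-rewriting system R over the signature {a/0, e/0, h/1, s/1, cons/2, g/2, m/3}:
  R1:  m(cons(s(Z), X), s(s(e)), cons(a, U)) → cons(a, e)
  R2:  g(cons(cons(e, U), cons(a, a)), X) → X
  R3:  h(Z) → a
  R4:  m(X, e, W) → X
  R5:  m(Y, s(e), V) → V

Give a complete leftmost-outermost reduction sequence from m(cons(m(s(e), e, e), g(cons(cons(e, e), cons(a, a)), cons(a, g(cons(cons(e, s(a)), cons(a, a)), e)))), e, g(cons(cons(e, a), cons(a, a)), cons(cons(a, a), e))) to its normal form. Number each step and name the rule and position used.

cons(s(e), cons(a, e))

1. m(cons(m(s(e), e, e), g(cons(cons(e, e), cons(a, a)), cons(a, g(cons(cons(e, s(a)), cons(a, a)), e)))), e, g(cons(cons(e, a), cons(a, a)), cons(cons(a, a), e)))  →  cons(m(s(e), e, e), g(cons(cons(e, e), cons(a, a)), cons(a, g(cons(cons(e, s(a)), cons(a, a)), e))))   [R4 at ε]
2. cons(m(s(e), e, e), g(cons(cons(e, e), cons(a, a)), cons(a, g(cons(cons(e, s(a)), cons(a, a)), e))))  →  cons(s(e), g(cons(cons(e, e), cons(a, a)), cons(a, g(cons(cons(e, s(a)), cons(a, a)), e))))   [R4 at 1]
3. cons(s(e), g(cons(cons(e, e), cons(a, a)), cons(a, g(cons(cons(e, s(a)), cons(a, a)), e))))  →  cons(s(e), cons(a, g(cons(cons(e, s(a)), cons(a, a)), e)))   [R2 at 2]
4. cons(s(e), cons(a, g(cons(cons(e, s(a)), cons(a, a)), e)))  →  cons(s(e), cons(a, e))   [R2 at 2.2]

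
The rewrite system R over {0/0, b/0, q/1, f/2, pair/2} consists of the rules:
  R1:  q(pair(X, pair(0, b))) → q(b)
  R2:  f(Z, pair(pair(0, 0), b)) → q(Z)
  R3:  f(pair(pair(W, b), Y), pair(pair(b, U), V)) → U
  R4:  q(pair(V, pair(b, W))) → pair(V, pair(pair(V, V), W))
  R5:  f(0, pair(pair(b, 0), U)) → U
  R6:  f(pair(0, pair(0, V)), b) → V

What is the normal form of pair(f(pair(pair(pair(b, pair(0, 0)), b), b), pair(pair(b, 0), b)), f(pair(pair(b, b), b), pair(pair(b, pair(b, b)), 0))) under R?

pair(0, pair(b, b))

1. pair(f(pair(pair(pair(b, pair(0, 0)), b), b), pair(pair(b, 0), b)), f(pair(pair(b, b), b), pair(pair(b, pair(b, b)), 0)))  →  pair(0, f(pair(pair(b, b), b), pair(pair(b, pair(b, b)), 0)))   [R3 at 1]
2. pair(0, f(pair(pair(b, b), b), pair(pair(b, pair(b, b)), 0)))  →  pair(0, pair(b, b))   [R3 at 2]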